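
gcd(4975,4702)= 1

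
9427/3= 9427/3 = 3142.33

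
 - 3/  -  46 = 3/46=0.07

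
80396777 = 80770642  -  373865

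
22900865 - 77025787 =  - 54124922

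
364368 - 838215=-473847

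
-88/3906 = -1 + 1909/1953= - 0.02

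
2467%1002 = 463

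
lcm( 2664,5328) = 5328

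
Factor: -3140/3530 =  - 2^1* 157^1*353^( - 1 ) = - 314/353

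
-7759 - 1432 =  - 9191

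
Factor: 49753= 11^1 * 4523^1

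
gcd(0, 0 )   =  0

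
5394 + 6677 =12071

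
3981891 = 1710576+2271315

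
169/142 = 169/142 = 1.19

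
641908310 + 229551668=871459978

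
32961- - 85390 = 118351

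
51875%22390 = 7095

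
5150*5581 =28742150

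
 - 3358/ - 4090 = 1679/2045 = 0.82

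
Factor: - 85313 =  - 85313^1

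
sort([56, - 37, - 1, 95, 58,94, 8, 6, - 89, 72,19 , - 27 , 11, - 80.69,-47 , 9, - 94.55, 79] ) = [ - 94.55,-89,-80.69, - 47, - 37, -27 , - 1, 6, 8, 9,11, 19,56, 58,72,79, 94,  95] 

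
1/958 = 1/958 = 0.00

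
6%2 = 0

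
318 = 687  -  369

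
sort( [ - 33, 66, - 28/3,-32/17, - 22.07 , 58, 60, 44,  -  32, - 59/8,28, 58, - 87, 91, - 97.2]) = [-97.2, - 87, - 33, - 32,  -  22.07, - 28/3, - 59/8, - 32/17, 28,44, 58, 58,60,  66,  91] 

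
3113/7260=283/660 = 0.43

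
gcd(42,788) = 2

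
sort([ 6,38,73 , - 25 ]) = [ - 25, 6,38, 73]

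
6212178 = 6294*987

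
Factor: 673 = 673^1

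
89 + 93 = 182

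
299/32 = 9 + 11/32 = 9.34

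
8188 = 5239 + 2949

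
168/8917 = 168/8917 = 0.02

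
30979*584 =18091736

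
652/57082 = 326/28541 = 0.01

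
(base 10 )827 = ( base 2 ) 1100111011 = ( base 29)SF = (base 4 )30323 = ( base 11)692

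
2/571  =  2/571 = 0.00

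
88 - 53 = 35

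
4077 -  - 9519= 13596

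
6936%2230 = 246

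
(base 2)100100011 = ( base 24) C3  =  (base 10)291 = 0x123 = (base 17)102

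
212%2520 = 212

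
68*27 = 1836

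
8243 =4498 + 3745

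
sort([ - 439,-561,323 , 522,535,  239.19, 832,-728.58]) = [- 728.58, - 561, - 439,239.19,323, 522,535, 832]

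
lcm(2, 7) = 14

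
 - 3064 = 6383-9447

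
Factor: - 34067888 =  - 2^4 *1223^1*1741^1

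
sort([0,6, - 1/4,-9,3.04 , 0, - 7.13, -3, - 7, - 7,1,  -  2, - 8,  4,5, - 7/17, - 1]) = [ -9,-8,-7.13,  -  7 ,-7,-3,-2, - 1,-7/17,  -  1/4,  0, 0,1, 3.04,4,  5, 6]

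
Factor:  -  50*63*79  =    -  248850= -2^1*3^2 * 5^2*7^1*79^1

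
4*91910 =367640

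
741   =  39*19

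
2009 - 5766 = -3757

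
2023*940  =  1901620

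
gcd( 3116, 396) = 4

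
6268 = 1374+4894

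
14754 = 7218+7536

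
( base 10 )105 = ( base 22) 4H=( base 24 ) 49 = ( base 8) 151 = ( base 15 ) 70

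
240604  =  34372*7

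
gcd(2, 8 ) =2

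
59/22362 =59/22362  =  0.00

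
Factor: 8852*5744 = 50845888=2^6*359^1 * 2213^1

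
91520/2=45760= 45760.00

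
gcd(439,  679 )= 1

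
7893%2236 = 1185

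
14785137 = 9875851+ 4909286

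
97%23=5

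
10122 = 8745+1377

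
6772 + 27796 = 34568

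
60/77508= 5/6459 = 0.00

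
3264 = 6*544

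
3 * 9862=29586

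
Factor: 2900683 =2900683^1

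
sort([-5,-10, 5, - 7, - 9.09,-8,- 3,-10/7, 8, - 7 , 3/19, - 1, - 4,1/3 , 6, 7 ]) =[-10,-9.09,-8, - 7, - 7,-5, - 4, - 3, - 10/7, - 1,3/19,1/3, 5, 6,7, 8 ]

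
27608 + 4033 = 31641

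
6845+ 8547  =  15392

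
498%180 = 138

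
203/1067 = 203/1067 = 0.19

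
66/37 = 66/37 = 1.78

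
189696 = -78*( - 2432 )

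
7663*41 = 314183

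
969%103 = 42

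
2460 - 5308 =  - 2848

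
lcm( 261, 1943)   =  17487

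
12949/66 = 12949/66=196.20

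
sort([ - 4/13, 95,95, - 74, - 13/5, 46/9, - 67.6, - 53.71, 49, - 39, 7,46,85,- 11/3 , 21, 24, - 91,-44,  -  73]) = [-91, - 74, - 73,  -  67.6,- 53.71,  -  44,  -  39, - 11/3,  -  13/5 ,  -  4/13,46/9, 7,21, 24, 46, 49,85, 95, 95]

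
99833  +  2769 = 102602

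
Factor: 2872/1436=2^1 = 2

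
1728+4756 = 6484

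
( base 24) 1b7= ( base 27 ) 14A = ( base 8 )1517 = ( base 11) 700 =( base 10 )847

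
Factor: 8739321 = 3^1 * 47^1*  61981^1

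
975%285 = 120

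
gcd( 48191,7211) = 1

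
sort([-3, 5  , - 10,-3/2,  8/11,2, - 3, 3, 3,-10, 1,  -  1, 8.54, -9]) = [ - 10 , -10, - 9,-3,  -  3, - 3/2,- 1, 8/11,1, 2,3, 3, 5 , 8.54]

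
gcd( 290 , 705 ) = 5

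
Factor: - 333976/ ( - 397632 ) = 383/456  =  2^( - 3 )*3^ ( - 1) * 19^( - 1)*383^1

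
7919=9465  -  1546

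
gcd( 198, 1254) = 66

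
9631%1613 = 1566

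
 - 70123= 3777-73900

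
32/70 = 16/35 = 0.46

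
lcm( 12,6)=12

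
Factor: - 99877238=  - 2^1 * 673^1*74203^1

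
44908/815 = 44908/815=55.10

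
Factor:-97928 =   -  2^3*12241^1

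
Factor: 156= 2^2 * 3^1 * 13^1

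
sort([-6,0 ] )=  [ - 6, 0] 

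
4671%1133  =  139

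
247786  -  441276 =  - 193490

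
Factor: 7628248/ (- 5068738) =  - 2^2*599^( - 1)*827^1*1153^1*4231^( - 1 ) = -3814124/2534369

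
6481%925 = 6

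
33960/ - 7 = -33960/7  =  -4851.43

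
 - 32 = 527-559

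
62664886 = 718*87277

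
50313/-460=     -  50313/460 = -109.38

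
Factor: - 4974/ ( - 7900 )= 2^( - 1 )*3^1*5^( - 2)*79^(-1) * 829^1= 2487/3950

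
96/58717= 96/58717 = 0.00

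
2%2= 0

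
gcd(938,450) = 2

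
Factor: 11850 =2^1*3^1*5^2 * 79^1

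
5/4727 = 5/4727 = 0.00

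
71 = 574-503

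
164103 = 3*54701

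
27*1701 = 45927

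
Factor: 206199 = 3^3*7^1 * 1091^1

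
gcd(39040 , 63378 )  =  2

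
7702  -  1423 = 6279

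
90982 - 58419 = 32563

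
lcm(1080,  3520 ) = 95040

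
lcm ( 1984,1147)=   73408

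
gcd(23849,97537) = 1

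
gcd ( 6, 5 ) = 1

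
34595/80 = 432+7/16 = 432.44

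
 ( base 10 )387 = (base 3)112100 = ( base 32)c3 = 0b110000011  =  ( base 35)B2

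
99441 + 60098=159539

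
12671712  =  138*91824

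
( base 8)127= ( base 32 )2n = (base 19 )4B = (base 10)87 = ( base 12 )73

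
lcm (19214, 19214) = 19214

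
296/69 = 4 + 20/69 = 4.29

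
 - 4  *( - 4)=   16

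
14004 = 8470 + 5534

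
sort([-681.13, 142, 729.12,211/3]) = [ - 681.13,211/3, 142 , 729.12] 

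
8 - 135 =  - 127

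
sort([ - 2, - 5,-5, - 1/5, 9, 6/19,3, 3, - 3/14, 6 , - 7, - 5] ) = [ - 7 , - 5, - 5, -5, - 2, - 3/14,- 1/5 , 6/19, 3, 3,6 , 9 ] 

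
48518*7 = 339626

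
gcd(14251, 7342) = 1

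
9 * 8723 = 78507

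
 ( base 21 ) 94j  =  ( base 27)5fm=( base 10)4072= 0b111111101000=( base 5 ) 112242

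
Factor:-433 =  - 433^1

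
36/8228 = 9/2057 = 0.00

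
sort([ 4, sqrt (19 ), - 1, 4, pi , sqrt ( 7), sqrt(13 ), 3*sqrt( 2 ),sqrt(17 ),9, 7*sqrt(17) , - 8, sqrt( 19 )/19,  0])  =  [ -8, - 1, 0,sqrt(19)/19,sqrt(7 ), pi,sqrt( 13),4,  4, sqrt(17), 3 *sqrt ( 2 ), sqrt ( 19 ), 9, 7*sqrt(17)]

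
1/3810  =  1/3810  =  0.00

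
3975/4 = 3975/4 = 993.75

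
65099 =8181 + 56918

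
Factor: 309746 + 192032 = 2^1*250889^1 = 501778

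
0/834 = 0 = 0.00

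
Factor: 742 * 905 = 671510 = 2^1* 5^1 * 7^1*53^1*181^1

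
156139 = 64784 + 91355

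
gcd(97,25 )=1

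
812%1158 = 812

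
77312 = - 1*( - 77312) 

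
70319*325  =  22853675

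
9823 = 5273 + 4550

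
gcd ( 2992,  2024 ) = 88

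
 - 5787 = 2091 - 7878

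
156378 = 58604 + 97774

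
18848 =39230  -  20382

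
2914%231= 142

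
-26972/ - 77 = 350 + 2/7=350.29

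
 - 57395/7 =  - 57395/7 = -8199.29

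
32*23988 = 767616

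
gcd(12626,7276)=214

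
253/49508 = 253/49508 = 0.01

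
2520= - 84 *(  -  30)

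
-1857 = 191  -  2048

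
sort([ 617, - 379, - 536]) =[ - 536,-379, 617]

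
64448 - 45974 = 18474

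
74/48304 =37/24152 = 0.00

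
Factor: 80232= 2^3*3^1 * 3343^1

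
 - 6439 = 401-6840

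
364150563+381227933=745378496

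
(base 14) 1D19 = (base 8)12303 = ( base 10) 5315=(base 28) 6ln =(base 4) 1103003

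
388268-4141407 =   -  3753139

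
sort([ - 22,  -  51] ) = [ - 51, - 22]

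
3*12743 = 38229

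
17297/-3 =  -17297/3= -5765.67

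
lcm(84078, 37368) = 336312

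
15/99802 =15/99802 = 0.00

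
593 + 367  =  960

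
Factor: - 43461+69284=7^2*17^1 * 31^1=25823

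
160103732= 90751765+69351967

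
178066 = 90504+87562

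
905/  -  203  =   - 5 + 110/203  =  -  4.46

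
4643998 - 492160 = 4151838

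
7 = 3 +4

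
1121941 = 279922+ 842019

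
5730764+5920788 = 11651552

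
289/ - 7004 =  - 1 + 395/412 = -0.04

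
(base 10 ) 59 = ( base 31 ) 1s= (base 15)3E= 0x3B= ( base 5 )214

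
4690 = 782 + 3908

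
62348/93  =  62348/93  =  670.41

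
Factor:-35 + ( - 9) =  - 2^2*11^1 =-  44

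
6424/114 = 3212/57 = 56.35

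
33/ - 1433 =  - 33/1433 = - 0.02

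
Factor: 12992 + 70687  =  83679 = 3^1*27893^1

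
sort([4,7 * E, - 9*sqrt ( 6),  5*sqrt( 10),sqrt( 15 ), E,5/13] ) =[ - 9*sqrt( 6), 5/13,E,sqrt(15 ),  4, 5*sqrt (10 ),7*E]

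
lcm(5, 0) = 0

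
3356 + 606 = 3962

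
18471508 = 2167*8524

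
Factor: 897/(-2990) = -3/10   =  -2^( - 1 )*3^1 * 5^( - 1 )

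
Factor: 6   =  2^1*3^1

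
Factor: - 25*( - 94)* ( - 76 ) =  - 178600 = -2^3*5^2*19^1*47^1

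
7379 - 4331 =3048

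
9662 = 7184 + 2478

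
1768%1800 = 1768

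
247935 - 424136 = -176201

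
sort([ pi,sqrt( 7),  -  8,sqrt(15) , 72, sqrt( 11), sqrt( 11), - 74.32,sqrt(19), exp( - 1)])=[ - 74.32,-8, exp(-1), sqrt(7),pi, sqrt(11) , sqrt(11),sqrt( 15 ),  sqrt(19) , 72]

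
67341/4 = 67341/4 = 16835.25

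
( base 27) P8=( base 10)683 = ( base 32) LB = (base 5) 10213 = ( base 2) 1010101011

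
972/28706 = 486/14353  =  0.03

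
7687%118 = 17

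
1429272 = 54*26468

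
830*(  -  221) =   -  183430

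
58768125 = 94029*625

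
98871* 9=889839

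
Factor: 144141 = 3^1*23^1*2089^1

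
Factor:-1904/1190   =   - 8/5 = - 2^3*5^(-1)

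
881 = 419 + 462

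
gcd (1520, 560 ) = 80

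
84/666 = 14/111 = 0.13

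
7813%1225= 463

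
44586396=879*50724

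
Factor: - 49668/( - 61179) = 16556/20393 = 2^2*4139^1 * 20393^( - 1 )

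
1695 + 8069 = 9764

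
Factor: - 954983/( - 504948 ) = 2^ ( -2)*3^( - 1)*23^1*29^( - 1) * 1451^( - 1 )* 41521^1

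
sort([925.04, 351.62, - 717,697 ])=[ - 717,351.62 , 697 , 925.04] 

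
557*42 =23394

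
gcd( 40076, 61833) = 1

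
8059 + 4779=12838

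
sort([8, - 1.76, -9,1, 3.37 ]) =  [ - 9, - 1.76,1 , 3.37, 8 ]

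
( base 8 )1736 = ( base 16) 3DE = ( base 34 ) t4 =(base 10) 990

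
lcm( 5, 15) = 15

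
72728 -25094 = 47634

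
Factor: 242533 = 242533^1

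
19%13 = 6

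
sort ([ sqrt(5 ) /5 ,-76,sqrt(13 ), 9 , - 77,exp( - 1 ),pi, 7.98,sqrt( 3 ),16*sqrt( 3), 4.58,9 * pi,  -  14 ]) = [-77,-76,-14,exp(-1 ),sqrt( 5 ) /5,  sqrt ( 3),pi , sqrt(13 ), 4.58,7.98 , 9, 16*sqrt( 3),  9*pi]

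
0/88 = 0 =0.00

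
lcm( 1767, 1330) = 123690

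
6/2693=6/2693= 0.00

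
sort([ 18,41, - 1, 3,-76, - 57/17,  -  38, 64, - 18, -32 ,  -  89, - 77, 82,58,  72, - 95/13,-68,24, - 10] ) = [ - 89, - 77,  -  76, - 68, - 38, - 32,- 18, - 10, - 95/13, - 57/17, - 1,3, 18 , 24, 41,58,64, 72, 82]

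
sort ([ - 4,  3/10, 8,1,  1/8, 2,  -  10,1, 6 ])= [-10,-4, 1/8,3/10,1,1,2, 6,8] 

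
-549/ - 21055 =549/21055 = 0.03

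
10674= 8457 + 2217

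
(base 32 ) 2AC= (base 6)15004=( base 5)34010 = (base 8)4514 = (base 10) 2380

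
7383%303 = 111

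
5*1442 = 7210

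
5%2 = 1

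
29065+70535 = 99600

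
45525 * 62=2822550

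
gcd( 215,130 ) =5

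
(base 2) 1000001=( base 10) 65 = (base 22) 2L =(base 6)145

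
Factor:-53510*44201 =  - 2365195510 = - 2^1*5^1*5351^1*44201^1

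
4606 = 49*94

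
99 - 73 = 26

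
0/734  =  0  =  0.00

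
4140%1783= 574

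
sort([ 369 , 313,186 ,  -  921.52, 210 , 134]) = [ - 921.52,134,  186 , 210,313 , 369]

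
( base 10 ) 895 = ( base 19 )292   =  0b1101111111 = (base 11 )744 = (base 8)1577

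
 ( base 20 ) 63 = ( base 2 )1111011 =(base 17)74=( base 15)83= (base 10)123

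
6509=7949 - 1440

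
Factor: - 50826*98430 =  -5002803180 = - 2^2 * 3^2* 5^1 * 17^1 *43^1*193^1 * 197^1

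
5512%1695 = 427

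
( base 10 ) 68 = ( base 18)3E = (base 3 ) 2112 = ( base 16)44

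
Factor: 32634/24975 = 98/75 = 2^1*3^( -1)*5^(-2)*7^2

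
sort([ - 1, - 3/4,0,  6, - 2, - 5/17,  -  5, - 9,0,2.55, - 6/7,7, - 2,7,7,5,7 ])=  [ - 9, - 5, - 2, - 2,- 1  , - 6/7, - 3/4, - 5/17,0,  0,2.55,5, 6,7 , 7, 7,7]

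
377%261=116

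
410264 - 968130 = - 557866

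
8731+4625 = 13356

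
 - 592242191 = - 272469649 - 319772542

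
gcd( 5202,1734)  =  1734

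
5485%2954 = 2531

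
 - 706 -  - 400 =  -306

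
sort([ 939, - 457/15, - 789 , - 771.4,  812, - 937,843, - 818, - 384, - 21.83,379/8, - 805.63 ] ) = [ - 937, - 818, - 805.63, - 789,-771.4, - 384,- 457/15, - 21.83, 379/8,812,843,  939]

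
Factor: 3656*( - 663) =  - 2423928 = -2^3*3^1*13^1*17^1 * 457^1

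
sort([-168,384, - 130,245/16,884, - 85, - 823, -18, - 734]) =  [ - 823, - 734, - 168, - 130, - 85, - 18,245/16,384, 884 ]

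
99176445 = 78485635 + 20690810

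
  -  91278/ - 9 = 10142 + 0/1 = 10142.00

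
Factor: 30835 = 5^1*7^1*881^1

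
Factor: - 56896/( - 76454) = 2^5*43^( - 1 ) = 32/43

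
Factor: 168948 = 2^2* 3^2*13^1*19^2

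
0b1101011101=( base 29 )10K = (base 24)1bl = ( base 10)861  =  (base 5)11421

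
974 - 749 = 225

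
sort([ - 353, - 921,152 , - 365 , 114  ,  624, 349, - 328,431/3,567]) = [ - 921,-365,-353, - 328, 114,431/3, 152,349, 567, 624]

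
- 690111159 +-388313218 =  - 1078424377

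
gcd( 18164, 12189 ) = 239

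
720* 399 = 287280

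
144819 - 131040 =13779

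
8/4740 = 2/1185 = 0.00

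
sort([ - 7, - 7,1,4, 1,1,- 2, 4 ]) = [-7, - 7, - 2,1, 1,1, 4,4 ]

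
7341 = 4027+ 3314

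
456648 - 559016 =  - 102368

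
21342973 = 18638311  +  2704662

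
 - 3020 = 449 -3469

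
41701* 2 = 83402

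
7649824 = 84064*91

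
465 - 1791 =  - 1326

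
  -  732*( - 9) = 6588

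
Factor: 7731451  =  7^1*13^1*84961^1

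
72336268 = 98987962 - 26651694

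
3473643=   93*37351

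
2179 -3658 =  - 1479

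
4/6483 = 4/6483 = 0.00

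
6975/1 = 6975=6975.00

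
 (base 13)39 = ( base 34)1e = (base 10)48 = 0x30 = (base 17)2e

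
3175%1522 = 131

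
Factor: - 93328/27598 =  - 46664/13799 = -  2^3*19^1*307^1 * 13799^( - 1 ) 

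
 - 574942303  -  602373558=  - 1177315861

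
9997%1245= 37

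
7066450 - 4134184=2932266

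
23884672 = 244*97888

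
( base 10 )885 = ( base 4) 31311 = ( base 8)1565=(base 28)13h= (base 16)375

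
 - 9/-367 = 9/367 = 0.02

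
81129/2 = 40564 + 1/2 = 40564.50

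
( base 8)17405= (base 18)1693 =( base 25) chg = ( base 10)7941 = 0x1F05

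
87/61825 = 87/61825 = 0.00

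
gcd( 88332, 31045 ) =1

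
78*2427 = 189306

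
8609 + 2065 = 10674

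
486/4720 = 243/2360 = 0.10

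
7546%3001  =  1544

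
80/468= 20/117 = 0.17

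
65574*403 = 26426322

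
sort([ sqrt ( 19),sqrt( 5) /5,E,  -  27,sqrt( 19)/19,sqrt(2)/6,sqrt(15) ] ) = [ - 27,sqrt( 19)/19,sqrt( 2 ) /6,  sqrt (5)/5,E,sqrt (15 ),sqrt ( 19) ]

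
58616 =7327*8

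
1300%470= 360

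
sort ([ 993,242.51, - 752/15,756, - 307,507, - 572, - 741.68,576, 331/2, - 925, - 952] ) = [-952,  -  925, - 741.68, - 572, - 307, - 752/15,331/2, 242.51,507, 576,756,993 ]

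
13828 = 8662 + 5166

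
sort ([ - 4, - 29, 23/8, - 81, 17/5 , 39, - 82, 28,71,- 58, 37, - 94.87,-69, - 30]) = [  -  94.87, - 82,-81, - 69  , - 58 ,-30, - 29, - 4 , 23/8,17/5,28,  37, 39, 71]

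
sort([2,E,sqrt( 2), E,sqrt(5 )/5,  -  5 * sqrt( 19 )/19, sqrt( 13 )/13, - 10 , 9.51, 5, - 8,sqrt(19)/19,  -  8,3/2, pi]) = [ - 10,  -  8, - 8, - 5*sqrt(19 ) /19, sqrt(19)/19,sqrt(13 ) /13, sqrt( 5) /5,sqrt( 2),3/2,  2, E, E , pi,  5,9.51]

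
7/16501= 7/16501 = 0.00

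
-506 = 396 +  - 902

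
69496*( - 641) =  - 44546936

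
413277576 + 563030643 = 976308219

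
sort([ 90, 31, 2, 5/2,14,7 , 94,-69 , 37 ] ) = [ - 69,2,5/2,7 , 14,31,37, 90,94 ]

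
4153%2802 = 1351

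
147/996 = 49/332 = 0.15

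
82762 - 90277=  - 7515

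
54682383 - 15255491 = 39426892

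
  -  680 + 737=57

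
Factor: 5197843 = 7^1*742549^1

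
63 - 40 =23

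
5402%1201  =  598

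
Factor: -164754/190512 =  - 2^(-3)*3^1*7^( - 2)*113^1=- 339/392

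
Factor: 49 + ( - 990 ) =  -941^1 = -  941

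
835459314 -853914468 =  - 18455154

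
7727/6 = 7727/6 = 1287.83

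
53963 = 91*593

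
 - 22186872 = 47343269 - 69530141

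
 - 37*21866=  - 809042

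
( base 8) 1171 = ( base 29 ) lo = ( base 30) l3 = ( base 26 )O9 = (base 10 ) 633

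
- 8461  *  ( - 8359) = 70725499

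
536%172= 20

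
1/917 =1/917   =  0.00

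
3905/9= 3905/9= 433.89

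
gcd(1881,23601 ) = 3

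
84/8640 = 7/720 = 0.01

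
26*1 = 26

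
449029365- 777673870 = -328644505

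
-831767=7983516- 8815283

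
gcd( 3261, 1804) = 1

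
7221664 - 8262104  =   - 1040440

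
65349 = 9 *7261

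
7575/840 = 505/56= 9.02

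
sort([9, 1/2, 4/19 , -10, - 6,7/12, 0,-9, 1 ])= [ - 10,  -  9,-6 , 0, 4/19,1/2, 7/12, 1,  9 ] 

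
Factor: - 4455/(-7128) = 5/8   =  2^( - 3 )*5^1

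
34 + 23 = 57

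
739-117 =622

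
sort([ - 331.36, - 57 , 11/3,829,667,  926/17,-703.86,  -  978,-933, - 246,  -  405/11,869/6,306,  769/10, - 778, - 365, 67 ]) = [ - 978 ,-933, - 778,- 703.86, - 365, - 331.36, - 246,-57,  -  405/11  ,  11/3, 926/17, 67 , 769/10, 869/6, 306,667,829]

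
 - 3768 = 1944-5712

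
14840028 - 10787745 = 4052283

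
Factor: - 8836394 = -2^1*7^1* 631171^1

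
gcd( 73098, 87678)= 18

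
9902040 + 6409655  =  16311695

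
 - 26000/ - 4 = 6500/1 = 6500.00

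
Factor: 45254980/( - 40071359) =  -2^2*5^1 * 23^( - 1)*29^( - 1)*41^1*229^1*241^1*60077^( - 1) 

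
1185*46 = 54510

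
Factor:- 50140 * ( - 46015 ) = 2307192100 = 2^2*5^2*23^1 *109^1*9203^1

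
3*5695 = 17085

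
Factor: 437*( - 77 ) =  - 7^1 * 11^1*19^1 * 23^1 = - 33649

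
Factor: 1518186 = 2^1*3^1 * 401^1*631^1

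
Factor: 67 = 67^1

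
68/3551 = 68/3551=0.02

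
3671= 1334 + 2337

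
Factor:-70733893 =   -  70733893^1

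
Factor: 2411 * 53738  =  2^1 * 97^1 * 277^1*2411^1 = 129562318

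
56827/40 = 1420+27/40 = 1420.67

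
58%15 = 13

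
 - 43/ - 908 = 43/908 = 0.05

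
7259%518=7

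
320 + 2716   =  3036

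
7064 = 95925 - 88861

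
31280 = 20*1564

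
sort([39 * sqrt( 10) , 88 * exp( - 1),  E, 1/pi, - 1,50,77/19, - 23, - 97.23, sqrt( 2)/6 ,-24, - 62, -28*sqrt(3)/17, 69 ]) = [-97.23, - 62, - 24, - 23, - 28*sqrt( 3)/17 ,-1,sqrt (2)/6,  1/pi, E, 77/19, 88*exp( - 1),  50,69 , 39*sqrt ( 10) ]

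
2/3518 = 1/1759 = 0.00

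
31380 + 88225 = 119605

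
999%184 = 79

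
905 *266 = 240730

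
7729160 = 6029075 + 1700085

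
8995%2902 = 289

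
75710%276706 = 75710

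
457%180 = 97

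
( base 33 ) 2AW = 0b100111101100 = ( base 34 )26O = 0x9EC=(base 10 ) 2540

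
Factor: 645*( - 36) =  - 2^2*3^3*5^1 * 43^1 = - 23220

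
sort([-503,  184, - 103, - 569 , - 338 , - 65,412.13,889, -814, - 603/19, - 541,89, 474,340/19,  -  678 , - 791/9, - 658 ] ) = [ - 814,-678, - 658,-569,-541,-503, - 338,-103,-791/9, - 65, - 603/19,340/19, 89,  184, 412.13, 474, 889]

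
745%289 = 167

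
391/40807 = 391/40807  =  0.01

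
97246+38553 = 135799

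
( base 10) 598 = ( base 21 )17A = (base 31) J9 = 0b1001010110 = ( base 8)1126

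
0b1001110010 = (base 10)626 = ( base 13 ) 392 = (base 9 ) 765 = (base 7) 1553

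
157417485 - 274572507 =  - 117155022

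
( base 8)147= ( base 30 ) 3d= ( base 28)3j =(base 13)7C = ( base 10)103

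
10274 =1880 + 8394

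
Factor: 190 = 2^1 * 5^1 * 19^1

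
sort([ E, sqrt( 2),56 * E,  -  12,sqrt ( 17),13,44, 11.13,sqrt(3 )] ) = [ - 12,sqrt(2 ),  sqrt ( 3) , E,sqrt (17), 11.13, 13,44, 56*E] 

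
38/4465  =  2/235= 0.01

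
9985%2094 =1609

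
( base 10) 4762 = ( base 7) 16612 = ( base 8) 11232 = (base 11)363A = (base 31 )4tj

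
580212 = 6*96702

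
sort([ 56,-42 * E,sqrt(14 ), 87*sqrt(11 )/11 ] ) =[-42 * E,sqrt( 14), 87*sqrt( 11)/11, 56]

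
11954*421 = 5032634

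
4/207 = 4/207 = 0.02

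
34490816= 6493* 5312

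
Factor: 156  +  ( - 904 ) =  - 2^2*11^1 * 17^1  =  - 748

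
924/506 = 1+ 19/23 = 1.83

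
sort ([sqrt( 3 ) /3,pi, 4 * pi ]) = [ sqrt(3 ) /3, pi,4*pi] 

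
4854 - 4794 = 60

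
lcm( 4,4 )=4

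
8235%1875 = 735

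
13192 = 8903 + 4289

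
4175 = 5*835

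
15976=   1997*8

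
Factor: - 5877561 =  - 3^1 * 37^1*52951^1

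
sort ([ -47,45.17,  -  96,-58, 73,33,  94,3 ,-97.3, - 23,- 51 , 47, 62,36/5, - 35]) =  [ - 97.3,-96,  -  58, - 51,  -  47, - 35 ,-23, 3, 36/5,33, 45.17,  47,  62,73,94 ] 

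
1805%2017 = 1805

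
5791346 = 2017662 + 3773684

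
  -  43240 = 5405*(  -  8) 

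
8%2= 0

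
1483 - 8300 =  - 6817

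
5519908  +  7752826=13272734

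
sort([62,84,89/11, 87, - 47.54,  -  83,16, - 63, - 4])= [ -83,-63, - 47.54, - 4,89/11,16, 62, 84, 87]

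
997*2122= 2115634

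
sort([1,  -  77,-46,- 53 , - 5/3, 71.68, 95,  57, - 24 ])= [ - 77,-53, - 46, - 24, - 5/3,1, 57,71.68, 95] 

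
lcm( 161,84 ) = 1932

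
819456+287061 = 1106517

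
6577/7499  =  6577/7499 =0.88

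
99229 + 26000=125229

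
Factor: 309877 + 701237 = 2^1*3^2*13^1*29^1*149^1=1011114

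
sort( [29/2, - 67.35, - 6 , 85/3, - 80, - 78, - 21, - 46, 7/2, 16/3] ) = [ - 80, - 78,  -  67.35, - 46, - 21, - 6,  7/2,16/3,29/2,  85/3]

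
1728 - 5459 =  - 3731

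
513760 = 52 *9880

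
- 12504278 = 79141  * ( - 158)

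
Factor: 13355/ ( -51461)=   -  5^1*2671^1*51461^(-1)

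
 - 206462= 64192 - 270654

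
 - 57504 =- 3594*16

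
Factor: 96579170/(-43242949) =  -2^1*5^1*71^1*1327^(  -  1)*32587^(-1) * 136027^1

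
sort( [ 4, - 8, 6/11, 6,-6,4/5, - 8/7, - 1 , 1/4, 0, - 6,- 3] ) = [-8,  -  6, - 6, - 3, - 8/7, - 1,  0, 1/4,  6/11,  4/5 , 4,6 ]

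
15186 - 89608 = -74422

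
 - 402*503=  - 202206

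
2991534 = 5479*546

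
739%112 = 67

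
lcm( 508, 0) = 0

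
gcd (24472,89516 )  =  644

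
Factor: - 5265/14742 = - 2^( - 1)*5^1  *  7^( - 1) = - 5/14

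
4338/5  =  4338/5=867.60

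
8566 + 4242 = 12808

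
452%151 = 150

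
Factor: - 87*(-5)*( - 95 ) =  - 41325 = - 3^1*5^2*19^1*29^1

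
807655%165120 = 147175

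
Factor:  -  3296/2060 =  - 2^3*5^( - 1) = - 8/5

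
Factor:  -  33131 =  - 7^1*4733^1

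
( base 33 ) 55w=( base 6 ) 42042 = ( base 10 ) 5642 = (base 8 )13012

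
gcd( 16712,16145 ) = 1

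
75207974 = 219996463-144788489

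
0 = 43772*0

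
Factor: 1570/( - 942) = -5/3 = - 3^(  -  1)*5^1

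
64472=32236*2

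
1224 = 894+330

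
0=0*8914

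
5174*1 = 5174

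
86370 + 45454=131824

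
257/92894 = 257/92894 = 0.00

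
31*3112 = 96472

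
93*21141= 1966113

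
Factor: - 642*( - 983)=631086 = 2^1*3^1*107^1 *983^1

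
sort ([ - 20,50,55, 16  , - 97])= [- 97, - 20,16,  50,  55]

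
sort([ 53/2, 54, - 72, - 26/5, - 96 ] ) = [ - 96,-72, - 26/5,53/2, 54]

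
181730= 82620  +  99110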